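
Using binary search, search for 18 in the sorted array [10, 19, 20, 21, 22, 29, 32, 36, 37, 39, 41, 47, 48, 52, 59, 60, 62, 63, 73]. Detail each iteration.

Binary search for 18 in [10, 19, 20, 21, 22, 29, 32, 36, 37, 39, 41, 47, 48, 52, 59, 60, 62, 63, 73]:

lo=0, hi=18, mid=9, arr[mid]=39 -> 39 > 18, search left half
lo=0, hi=8, mid=4, arr[mid]=22 -> 22 > 18, search left half
lo=0, hi=3, mid=1, arr[mid]=19 -> 19 > 18, search left half
lo=0, hi=0, mid=0, arr[mid]=10 -> 10 < 18, search right half
lo=1 > hi=0, target 18 not found

Binary search determines that 18 is not in the array after 4 comparisons. The search space was exhausted without finding the target.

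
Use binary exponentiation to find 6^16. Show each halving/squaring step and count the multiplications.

Computing 6^16 by squaring (build up from 6^1; each line after the first costs one multiplication):

6^1 = 6
6^2 = (6^1)^2 = 6^2 = 36
6^4 = (6^2)^2 = 36^2 = 1296
6^8 = (6^4)^2 = 1296^2 = 1679616
6^16 = (6^8)^2 = 1679616^2 = 2821109907456

Result: 2821109907456
Multiplications needed: 4 (4 lines after 6^1)

6^16 = 2821109907456. Using exponentiation by squaring, this requires 4 multiplications. The key idea: if the exponent is even, square the half-power; if odd, multiply by the base once.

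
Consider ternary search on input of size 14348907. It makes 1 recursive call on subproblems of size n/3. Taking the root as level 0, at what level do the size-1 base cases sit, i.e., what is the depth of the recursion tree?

For divide and conquer with division factor 3:

Problem sizes at each level:
Level 0: 14348907
Level 1: 4782969
Level 2: 1594323
Level 3: 531441
Level 4: 177147
Level 5: 59049
Level 6: 19683
Level 7: 6561
Level 8: 2187
Level 9: 729
Level 10: 243
Level 11: 81
Level 12: 27
Level 13: 9
Level 14: 3
Level 15: 1

The root is level 0 and the size-1 base case is level 15 (the tree spans levels 0 through 15, i.e. 16 levels counting the root), so the depth is the number of divisions: log_3(14348907) = 15

The recursion tree depth is log_3(14348907) = 15. At each level, the problem size is divided by 3, so it takes 15 divisions to reduce to a base case of size 1. The algorithm makes 1 recursive call at each level.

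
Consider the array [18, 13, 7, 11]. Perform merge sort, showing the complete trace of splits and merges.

Merge sort trace:

Split: [18, 13, 7, 11] -> [18, 13] and [7, 11]
  Split: [18, 13] -> [18] and [13]
  Merge: [18] + [13] -> [13, 18]
  Split: [7, 11] -> [7] and [11]
  Merge: [7] + [11] -> [7, 11]
Merge: [13, 18] + [7, 11] -> [7, 11, 13, 18]

Final sorted array: [7, 11, 13, 18]

The merge sort proceeds by recursively splitting the array and merging sorted halves.
After all merges, the sorted array is [7, 11, 13, 18].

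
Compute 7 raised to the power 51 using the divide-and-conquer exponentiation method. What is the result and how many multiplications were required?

Computing 7^51 by squaring (build up from 7^1; each line after the first costs one multiplication):

7^1 = 7
7^2 = (7^1)^2 = 7^2 = 49
7^3 = 7 * 7^2 = 7 * 49 = 343
7^6 = (7^3)^2 = 343^2 = 117649
7^12 = (7^6)^2 = 117649^2 = 13841287201
7^24 = (7^12)^2 = 13841287201^2 = 191581231380566414401
7^25 = 7 * 7^24 = 7 * 191581231380566414401 = 1341068619663964900807
7^50 = (7^25)^2 = 1341068619663964900807^2 = 1798465042647412146620280340569649349251249
7^51 = 7 * 7^50 = 7 * 1798465042647412146620280340569649349251249 = 12589255298531885026341962383987545444758743

Result: 12589255298531885026341962383987545444758743
Multiplications needed: 8 (8 lines after 7^1)

7^51 = 12589255298531885026341962383987545444758743. Using exponentiation by squaring, this requires 8 multiplications. The key idea: if the exponent is even, square the half-power; if odd, multiply by the base once.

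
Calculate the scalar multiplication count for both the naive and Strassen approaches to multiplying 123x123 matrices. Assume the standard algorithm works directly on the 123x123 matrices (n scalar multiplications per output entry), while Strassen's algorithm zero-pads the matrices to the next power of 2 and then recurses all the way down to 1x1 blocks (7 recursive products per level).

Matrix multiplication for 123x123 matrices:

Strassen's algorithm requires power-of-2 dimensions. Pad 123x123 to 128x128 (next power of 2).

Standard algorithm: 123^3 = 1860867 multiplications
Strassen's algorithm: 7^(log2(128)) = 7^7 = 823543 multiplications
Savings: 1860867 - 823543 = 1037324 multiplications

Standard: 1860867 multiplications (123^3). Strassen: 823543 multiplications (7^7, after padding to 128x128). Strassen reduces 8 recursive multiplications to 7 at each level.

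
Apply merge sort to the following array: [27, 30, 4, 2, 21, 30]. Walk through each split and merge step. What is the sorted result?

Merge sort trace:

Split: [27, 30, 4, 2, 21, 30] -> [27, 30, 4] and [2, 21, 30]
  Split: [27, 30, 4] -> [27] and [30, 4]
    Split: [30, 4] -> [30] and [4]
    Merge: [30] + [4] -> [4, 30]
  Merge: [27] + [4, 30] -> [4, 27, 30]
  Split: [2, 21, 30] -> [2] and [21, 30]
    Split: [21, 30] -> [21] and [30]
    Merge: [21] + [30] -> [21, 30]
  Merge: [2] + [21, 30] -> [2, 21, 30]
Merge: [4, 27, 30] + [2, 21, 30] -> [2, 4, 21, 27, 30, 30]

Final sorted array: [2, 4, 21, 27, 30, 30]

The merge sort proceeds by recursively splitting the array and merging sorted halves.
After all merges, the sorted array is [2, 4, 21, 27, 30, 30].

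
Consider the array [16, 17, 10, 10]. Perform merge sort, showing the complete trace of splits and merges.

Merge sort trace:

Split: [16, 17, 10, 10] -> [16, 17] and [10, 10]
  Split: [16, 17] -> [16] and [17]
  Merge: [16] + [17] -> [16, 17]
  Split: [10, 10] -> [10] and [10]
  Merge: [10] + [10] -> [10, 10]
Merge: [16, 17] + [10, 10] -> [10, 10, 16, 17]

Final sorted array: [10, 10, 16, 17]

The merge sort proceeds by recursively splitting the array and merging sorted halves.
After all merges, the sorted array is [10, 10, 16, 17].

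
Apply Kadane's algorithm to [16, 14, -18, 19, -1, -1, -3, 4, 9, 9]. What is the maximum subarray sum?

Using Kadane's algorithm on [16, 14, -18, 19, -1, -1, -3, 4, 9, 9]:

Scanning through the array:
Position 1 (value 14): max_ending_here = 30, max_so_far = 30
Position 2 (value -18): max_ending_here = 12, max_so_far = 30
Position 3 (value 19): max_ending_here = 31, max_so_far = 31
Position 4 (value -1): max_ending_here = 30, max_so_far = 31
Position 5 (value -1): max_ending_here = 29, max_so_far = 31
Position 6 (value -3): max_ending_here = 26, max_so_far = 31
Position 7 (value 4): max_ending_here = 30, max_so_far = 31
Position 8 (value 9): max_ending_here = 39, max_so_far = 39
Position 9 (value 9): max_ending_here = 48, max_so_far = 48

Maximum subarray: [16, 14, -18, 19, -1, -1, -3, 4, 9, 9]
Maximum sum: 48

The maximum subarray is [16, 14, -18, 19, -1, -1, -3, 4, 9, 9] with sum 48. This subarray runs from index 0 to index 9.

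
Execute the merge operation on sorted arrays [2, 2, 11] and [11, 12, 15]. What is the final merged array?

Merging process:

Compare 2 vs 11: take 2 from left. Merged: [2]
Compare 2 vs 11: take 2 from left. Merged: [2, 2]
Compare 11 vs 11: take 11 from left. Merged: [2, 2, 11]
Append remaining from right: [11, 12, 15]. Merged: [2, 2, 11, 11, 12, 15]

Final merged array: [2, 2, 11, 11, 12, 15]
Total comparisons: 3

The merged array is [2, 2, 11, 11, 12, 15], requiring 3 comparisons. The merge step runs in O(n) time where n is the total number of elements.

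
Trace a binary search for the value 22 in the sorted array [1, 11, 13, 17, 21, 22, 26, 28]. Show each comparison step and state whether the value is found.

Binary search for 22 in [1, 11, 13, 17, 21, 22, 26, 28]:

lo=0, hi=7, mid=3, arr[mid]=17 -> 17 < 22, search right half
lo=4, hi=7, mid=5, arr[mid]=22 -> Found target at index 5!

Binary search finds 22 at index 5 after 2 comparisons. The search repeatedly halves the search space by comparing with the middle element.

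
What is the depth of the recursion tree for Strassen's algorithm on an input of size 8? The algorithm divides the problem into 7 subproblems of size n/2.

For divide and conquer with division factor 2:

Problem sizes at each level:
Level 0: 8
Level 1: 4
Level 2: 2
Level 3: 1

The root is level 0 and the size-1 base case is level 3 (the tree spans levels 0 through 3, i.e. 4 levels counting the root), so the depth is the number of divisions: log_2(8) = 3

The recursion tree depth is log_2(8) = 3. At each level, the problem size is divided by 2, so it takes 3 divisions to reduce to a base case of size 1. The algorithm makes 7 recursive calls at each level.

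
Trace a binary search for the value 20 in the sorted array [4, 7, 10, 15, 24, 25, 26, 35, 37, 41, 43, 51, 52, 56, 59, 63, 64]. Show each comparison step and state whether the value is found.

Binary search for 20 in [4, 7, 10, 15, 24, 25, 26, 35, 37, 41, 43, 51, 52, 56, 59, 63, 64]:

lo=0, hi=16, mid=8, arr[mid]=37 -> 37 > 20, search left half
lo=0, hi=7, mid=3, arr[mid]=15 -> 15 < 20, search right half
lo=4, hi=7, mid=5, arr[mid]=25 -> 25 > 20, search left half
lo=4, hi=4, mid=4, arr[mid]=24 -> 24 > 20, search left half
lo=4 > hi=3, target 20 not found

Binary search determines that 20 is not in the array after 4 comparisons. The search space was exhausted without finding the target.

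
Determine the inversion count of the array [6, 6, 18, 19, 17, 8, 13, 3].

Finding inversions in [6, 6, 18, 19, 17, 8, 13, 3]:

(0, 7): arr[0]=6 > arr[7]=3
(1, 7): arr[1]=6 > arr[7]=3
(2, 4): arr[2]=18 > arr[4]=17
(2, 5): arr[2]=18 > arr[5]=8
(2, 6): arr[2]=18 > arr[6]=13
(2, 7): arr[2]=18 > arr[7]=3
(3, 4): arr[3]=19 > arr[4]=17
(3, 5): arr[3]=19 > arr[5]=8
(3, 6): arr[3]=19 > arr[6]=13
(3, 7): arr[3]=19 > arr[7]=3
(4, 5): arr[4]=17 > arr[5]=8
(4, 6): arr[4]=17 > arr[6]=13
(4, 7): arr[4]=17 > arr[7]=3
(5, 7): arr[5]=8 > arr[7]=3
(6, 7): arr[6]=13 > arr[7]=3

Total inversions: 15

The array has 15 inversion(s): (0,7), (1,7), (2,4), (2,5), (2,6), (2,7), (3,4), (3,5), (3,6), (3,7), (4,5), (4,6), (4,7), (5,7), (6,7). Each pair (i,j) satisfies i < j and arr[i] > arr[j].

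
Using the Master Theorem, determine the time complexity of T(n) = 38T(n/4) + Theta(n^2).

Master Theorem for T(n) = 38T(n/4) + O(n^2):

a = 38, b = 4, c = 2
log_b(a) = log_4(38) = 2.6240

Case 1: c = 2 < log_4(38) = 2.6240
T(n) = O(n^(log_4 38))

For T(n) = 38T(n/4) + O(n^2): log_4(38) = 2.6240. This is Case 1 of the Master Theorem (c < log_b(a), work dominated by leaves), giving O(n^(log_4 38)).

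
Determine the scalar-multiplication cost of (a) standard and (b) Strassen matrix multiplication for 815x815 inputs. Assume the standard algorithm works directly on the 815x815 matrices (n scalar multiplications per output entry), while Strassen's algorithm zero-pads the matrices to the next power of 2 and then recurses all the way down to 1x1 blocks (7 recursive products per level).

Matrix multiplication for 815x815 matrices:

Strassen's algorithm requires power-of-2 dimensions. Pad 815x815 to 1024x1024 (next power of 2).

Standard algorithm: 815^3 = 541343375 multiplications
Strassen's algorithm: 7^(log2(1024)) = 7^10 = 282475249 multiplications
Savings: 541343375 - 282475249 = 258868126 multiplications

Standard: 541343375 multiplications (815^3). Strassen: 282475249 multiplications (7^10, after padding to 1024x1024). Strassen reduces 8 recursive multiplications to 7 at each level.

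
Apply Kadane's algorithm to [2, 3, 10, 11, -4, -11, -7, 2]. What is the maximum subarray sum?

Using Kadane's algorithm on [2, 3, 10, 11, -4, -11, -7, 2]:

Scanning through the array:
Position 1 (value 3): max_ending_here = 5, max_so_far = 5
Position 2 (value 10): max_ending_here = 15, max_so_far = 15
Position 3 (value 11): max_ending_here = 26, max_so_far = 26
Position 4 (value -4): max_ending_here = 22, max_so_far = 26
Position 5 (value -11): max_ending_here = 11, max_so_far = 26
Position 6 (value -7): max_ending_here = 4, max_so_far = 26
Position 7 (value 2): max_ending_here = 6, max_so_far = 26

Maximum subarray: [2, 3, 10, 11]
Maximum sum: 26

The maximum subarray is [2, 3, 10, 11] with sum 26. This subarray runs from index 0 to index 3.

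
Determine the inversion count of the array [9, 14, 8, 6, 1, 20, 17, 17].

Finding inversions in [9, 14, 8, 6, 1, 20, 17, 17]:

(0, 2): arr[0]=9 > arr[2]=8
(0, 3): arr[0]=9 > arr[3]=6
(0, 4): arr[0]=9 > arr[4]=1
(1, 2): arr[1]=14 > arr[2]=8
(1, 3): arr[1]=14 > arr[3]=6
(1, 4): arr[1]=14 > arr[4]=1
(2, 3): arr[2]=8 > arr[3]=6
(2, 4): arr[2]=8 > arr[4]=1
(3, 4): arr[3]=6 > arr[4]=1
(5, 6): arr[5]=20 > arr[6]=17
(5, 7): arr[5]=20 > arr[7]=17

Total inversions: 11

The array has 11 inversion(s): (0,2), (0,3), (0,4), (1,2), (1,3), (1,4), (2,3), (2,4), (3,4), (5,6), (5,7). Each pair (i,j) satisfies i < j and arr[i] > arr[j].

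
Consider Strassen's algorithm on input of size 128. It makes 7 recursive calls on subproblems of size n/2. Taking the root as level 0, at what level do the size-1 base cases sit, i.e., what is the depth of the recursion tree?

For divide and conquer with division factor 2:

Problem sizes at each level:
Level 0: 128
Level 1: 64
Level 2: 32
Level 3: 16
Level 4: 8
Level 5: 4
Level 6: 2
Level 7: 1

The root is level 0 and the size-1 base case is level 7 (the tree spans levels 0 through 7, i.e. 8 levels counting the root), so the depth is the number of divisions: log_2(128) = 7

The recursion tree depth is log_2(128) = 7. At each level, the problem size is divided by 2, so it takes 7 divisions to reduce to a base case of size 1. The algorithm makes 7 recursive calls at each level.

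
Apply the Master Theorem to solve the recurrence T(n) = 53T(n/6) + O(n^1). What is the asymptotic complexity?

Master Theorem for T(n) = 53T(n/6) + O(n^1):

a = 53, b = 6, c = 1
log_b(a) = log_6(53) = 2.2159

Case 1: c = 1 < log_6(53) = 2.2159
T(n) = O(n^(log_6 53))

For T(n) = 53T(n/6) + O(n^1): log_6(53) = 2.2159. This is Case 1 of the Master Theorem (c < log_b(a), work dominated by leaves), giving O(n^(log_6 53)).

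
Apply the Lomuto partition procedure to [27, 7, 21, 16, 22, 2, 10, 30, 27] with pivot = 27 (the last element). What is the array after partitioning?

Lomuto partition with pivot = 27:

Initial array: [27, 7, 21, 16, 22, 2, 10, 30, 27]

arr[0]=27 <= 27: swap with position 0, array becomes [27, 7, 21, 16, 22, 2, 10, 30, 27]
arr[1]=7 <= 27: swap with position 1, array becomes [27, 7, 21, 16, 22, 2, 10, 30, 27]
arr[2]=21 <= 27: swap with position 2, array becomes [27, 7, 21, 16, 22, 2, 10, 30, 27]
arr[3]=16 <= 27: swap with position 3, array becomes [27, 7, 21, 16, 22, 2, 10, 30, 27]
arr[4]=22 <= 27: swap with position 4, array becomes [27, 7, 21, 16, 22, 2, 10, 30, 27]
arr[5]=2 <= 27: swap with position 5, array becomes [27, 7, 21, 16, 22, 2, 10, 30, 27]
arr[6]=10 <= 27: swap with position 6, array becomes [27, 7, 21, 16, 22, 2, 10, 30, 27]
arr[7]=30 > 27: no swap

Place pivot at position 7: [27, 7, 21, 16, 22, 2, 10, 27, 30]
Pivot position: 7

After partitioning with pivot 27, the array becomes [27, 7, 21, 16, 22, 2, 10, 27, 30]. The pivot is placed at index 7. All elements to the left of the pivot are <= 27, and all elements to the right are > 27.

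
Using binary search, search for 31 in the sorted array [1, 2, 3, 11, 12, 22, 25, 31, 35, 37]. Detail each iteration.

Binary search for 31 in [1, 2, 3, 11, 12, 22, 25, 31, 35, 37]:

lo=0, hi=9, mid=4, arr[mid]=12 -> 12 < 31, search right half
lo=5, hi=9, mid=7, arr[mid]=31 -> Found target at index 7!

Binary search finds 31 at index 7 after 2 comparisons. The search repeatedly halves the search space by comparing with the middle element.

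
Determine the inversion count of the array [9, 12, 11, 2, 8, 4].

Finding inversions in [9, 12, 11, 2, 8, 4]:

(0, 3): arr[0]=9 > arr[3]=2
(0, 4): arr[0]=9 > arr[4]=8
(0, 5): arr[0]=9 > arr[5]=4
(1, 2): arr[1]=12 > arr[2]=11
(1, 3): arr[1]=12 > arr[3]=2
(1, 4): arr[1]=12 > arr[4]=8
(1, 5): arr[1]=12 > arr[5]=4
(2, 3): arr[2]=11 > arr[3]=2
(2, 4): arr[2]=11 > arr[4]=8
(2, 5): arr[2]=11 > arr[5]=4
(4, 5): arr[4]=8 > arr[5]=4

Total inversions: 11

The array has 11 inversion(s): (0,3), (0,4), (0,5), (1,2), (1,3), (1,4), (1,5), (2,3), (2,4), (2,5), (4,5). Each pair (i,j) satisfies i < j and arr[i] > arr[j].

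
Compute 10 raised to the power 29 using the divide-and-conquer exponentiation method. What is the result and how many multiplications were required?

Computing 10^29 by squaring (build up from 10^1; each line after the first costs one multiplication):

10^1 = 10
10^2 = (10^1)^2 = 10^2 = 100
10^3 = 10 * 10^2 = 10 * 100 = 1000
10^6 = (10^3)^2 = 1000^2 = 1000000
10^7 = 10 * 10^6 = 10 * 1000000 = 10000000
10^14 = (10^7)^2 = 10000000^2 = 100000000000000
10^28 = (10^14)^2 = 100000000000000^2 = 10000000000000000000000000000
10^29 = 10 * 10^28 = 10 * 10000000000000000000000000000 = 100000000000000000000000000000

Result: 100000000000000000000000000000
Multiplications needed: 7 (7 lines after 10^1)

10^29 = 100000000000000000000000000000. Using exponentiation by squaring, this requires 7 multiplications. The key idea: if the exponent is even, square the half-power; if odd, multiply by the base once.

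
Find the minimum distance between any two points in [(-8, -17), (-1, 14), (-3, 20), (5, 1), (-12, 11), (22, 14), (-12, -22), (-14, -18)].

Computing all pairwise distances among 8 points:

d((-8, -17), (-1, 14)) = 31.7805
d((-8, -17), (-3, 20)) = 37.3363
d((-8, -17), (5, 1)) = 22.2036
d((-8, -17), (-12, 11)) = 28.2843
d((-8, -17), (22, 14)) = 43.1393
d((-8, -17), (-12, -22)) = 6.4031
d((-8, -17), (-14, -18)) = 6.0828
d((-1, 14), (-3, 20)) = 6.3246
d((-1, 14), (5, 1)) = 14.3178
d((-1, 14), (-12, 11)) = 11.4018
d((-1, 14), (22, 14)) = 23.0
d((-1, 14), (-12, -22)) = 37.6431
d((-1, 14), (-14, -18)) = 34.5398
d((-3, 20), (5, 1)) = 20.6155
d((-3, 20), (-12, 11)) = 12.7279
d((-3, 20), (22, 14)) = 25.7099
d((-3, 20), (-12, -22)) = 42.9535
d((-3, 20), (-14, -18)) = 39.5601
d((5, 1), (-12, 11)) = 19.7231
d((5, 1), (22, 14)) = 21.4009
d((5, 1), (-12, -22)) = 28.6007
d((5, 1), (-14, -18)) = 26.8701
d((-12, 11), (22, 14)) = 34.1321
d((-12, 11), (-12, -22)) = 33.0
d((-12, 11), (-14, -18)) = 29.0689
d((22, 14), (-12, -22)) = 49.5177
d((22, 14), (-14, -18)) = 48.1664
d((-12, -22), (-14, -18)) = 4.4721 <-- minimum

Closest pair: (-12, -22) and (-14, -18) with distance 4.4721

The closest pair is (-12, -22) and (-14, -18) with Euclidean distance 4.4721. For 8 points, brute-force pairwise comparison is shown above. For large n, the divide-and-conquer algorithm (sort by x, recurse on halves, check the dividing strip) achieves O(n log n).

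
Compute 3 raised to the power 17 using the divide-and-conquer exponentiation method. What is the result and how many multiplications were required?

Computing 3^17 by squaring (build up from 3^1; each line after the first costs one multiplication):

3^1 = 3
3^2 = (3^1)^2 = 3^2 = 9
3^4 = (3^2)^2 = 9^2 = 81
3^8 = (3^4)^2 = 81^2 = 6561
3^16 = (3^8)^2 = 6561^2 = 43046721
3^17 = 3 * 3^16 = 3 * 43046721 = 129140163

Result: 129140163
Multiplications needed: 5 (5 lines after 3^1)

3^17 = 129140163. Using exponentiation by squaring, this requires 5 multiplications. The key idea: if the exponent is even, square the half-power; if odd, multiply by the base once.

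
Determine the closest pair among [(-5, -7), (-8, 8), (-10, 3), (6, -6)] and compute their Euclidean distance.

Computing all pairwise distances among 4 points:

d((-5, -7), (-8, 8)) = 15.2971
d((-5, -7), (-10, 3)) = 11.1803
d((-5, -7), (6, -6)) = 11.0454
d((-8, 8), (-10, 3)) = 5.3852 <-- minimum
d((-8, 8), (6, -6)) = 19.799
d((-10, 3), (6, -6)) = 18.3576

Closest pair: (-8, 8) and (-10, 3) with distance 5.3852

The closest pair is (-8, 8) and (-10, 3) with Euclidean distance 5.3852. For 4 points, brute-force pairwise comparison is shown above. For large n, the divide-and-conquer algorithm (sort by x, recurse on halves, check the dividing strip) achieves O(n log n).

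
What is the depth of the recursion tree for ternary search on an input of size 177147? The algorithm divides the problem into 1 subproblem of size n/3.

For divide and conquer with division factor 3:

Problem sizes at each level:
Level 0: 177147
Level 1: 59049
Level 2: 19683
Level 3: 6561
Level 4: 2187
Level 5: 729
Level 6: 243
Level 7: 81
Level 8: 27
Level 9: 9
Level 10: 3
Level 11: 1

The root is level 0 and the size-1 base case is level 11 (the tree spans levels 0 through 11, i.e. 12 levels counting the root), so the depth is the number of divisions: log_3(177147) = 11

The recursion tree depth is log_3(177147) = 11. At each level, the problem size is divided by 3, so it takes 11 divisions to reduce to a base case of size 1. The algorithm makes 1 recursive call at each level.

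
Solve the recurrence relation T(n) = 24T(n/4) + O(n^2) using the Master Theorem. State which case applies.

Master Theorem for T(n) = 24T(n/4) + O(n^2):

a = 24, b = 4, c = 2
log_b(a) = log_4(24) = 2.2925

Case 1: c = 2 < log_4(24) = 2.2925
T(n) = O(n^(log_4 24))

For T(n) = 24T(n/4) + O(n^2): log_4(24) = 2.2925. This is Case 1 of the Master Theorem (c < log_b(a), work dominated by leaves), giving O(n^(log_4 24)).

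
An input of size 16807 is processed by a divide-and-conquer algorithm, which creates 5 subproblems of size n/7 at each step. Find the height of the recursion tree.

For divide and conquer with division factor 7:

Problem sizes at each level:
Level 0: 16807
Level 1: 2401
Level 2: 343
Level 3: 49
Level 4: 7
Level 5: 1

The root is level 0 and the size-1 base case is level 5 (the tree spans levels 0 through 5, i.e. 6 levels counting the root), so the depth is the number of divisions: log_7(16807) = 5

The recursion tree depth is log_7(16807) = 5. At each level, the problem size is divided by 7, so it takes 5 divisions to reduce to a base case of size 1. The algorithm makes 5 recursive calls at each level.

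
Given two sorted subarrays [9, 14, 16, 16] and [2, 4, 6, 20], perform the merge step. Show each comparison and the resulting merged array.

Merging process:

Compare 9 vs 2: take 2 from right. Merged: [2]
Compare 9 vs 4: take 4 from right. Merged: [2, 4]
Compare 9 vs 6: take 6 from right. Merged: [2, 4, 6]
Compare 9 vs 20: take 9 from left. Merged: [2, 4, 6, 9]
Compare 14 vs 20: take 14 from left. Merged: [2, 4, 6, 9, 14]
Compare 16 vs 20: take 16 from left. Merged: [2, 4, 6, 9, 14, 16]
Compare 16 vs 20: take 16 from left. Merged: [2, 4, 6, 9, 14, 16, 16]
Append remaining from right: [20]. Merged: [2, 4, 6, 9, 14, 16, 16, 20]

Final merged array: [2, 4, 6, 9, 14, 16, 16, 20]
Total comparisons: 7

The merged array is [2, 4, 6, 9, 14, 16, 16, 20], requiring 7 comparisons. The merge step runs in O(n) time where n is the total number of elements.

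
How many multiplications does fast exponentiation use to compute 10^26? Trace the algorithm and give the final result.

Computing 10^26 by squaring (build up from 10^1; each line after the first costs one multiplication):

10^1 = 10
10^2 = (10^1)^2 = 10^2 = 100
10^3 = 10 * 10^2 = 10 * 100 = 1000
10^6 = (10^3)^2 = 1000^2 = 1000000
10^12 = (10^6)^2 = 1000000^2 = 1000000000000
10^13 = 10 * 10^12 = 10 * 1000000000000 = 10000000000000
10^26 = (10^13)^2 = 10000000000000^2 = 100000000000000000000000000

Result: 100000000000000000000000000
Multiplications needed: 6 (6 lines after 10^1)

10^26 = 100000000000000000000000000. Using exponentiation by squaring, this requires 6 multiplications. The key idea: if the exponent is even, square the half-power; if odd, multiply by the base once.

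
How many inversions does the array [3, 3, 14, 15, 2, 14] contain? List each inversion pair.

Finding inversions in [3, 3, 14, 15, 2, 14]:

(0, 4): arr[0]=3 > arr[4]=2
(1, 4): arr[1]=3 > arr[4]=2
(2, 4): arr[2]=14 > arr[4]=2
(3, 4): arr[3]=15 > arr[4]=2
(3, 5): arr[3]=15 > arr[5]=14

Total inversions: 5

The array has 5 inversion(s): (0,4), (1,4), (2,4), (3,4), (3,5). Each pair (i,j) satisfies i < j and arr[i] > arr[j].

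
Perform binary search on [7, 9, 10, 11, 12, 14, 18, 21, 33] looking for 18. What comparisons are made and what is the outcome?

Binary search for 18 in [7, 9, 10, 11, 12, 14, 18, 21, 33]:

lo=0, hi=8, mid=4, arr[mid]=12 -> 12 < 18, search right half
lo=5, hi=8, mid=6, arr[mid]=18 -> Found target at index 6!

Binary search finds 18 at index 6 after 2 comparisons. The search repeatedly halves the search space by comparing with the middle element.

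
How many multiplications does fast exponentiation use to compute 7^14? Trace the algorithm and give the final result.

Computing 7^14 by squaring (build up from 7^1; each line after the first costs one multiplication):

7^1 = 7
7^2 = (7^1)^2 = 7^2 = 49
7^3 = 7 * 7^2 = 7 * 49 = 343
7^6 = (7^3)^2 = 343^2 = 117649
7^7 = 7 * 7^6 = 7 * 117649 = 823543
7^14 = (7^7)^2 = 823543^2 = 678223072849

Result: 678223072849
Multiplications needed: 5 (5 lines after 7^1)

7^14 = 678223072849. Using exponentiation by squaring, this requires 5 multiplications. The key idea: if the exponent is even, square the half-power; if odd, multiply by the base once.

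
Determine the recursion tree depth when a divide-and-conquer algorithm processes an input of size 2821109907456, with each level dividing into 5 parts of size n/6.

For divide and conquer with division factor 6:

Problem sizes at each level:
Level 0: 2821109907456
Level 1: 470184984576
Level 2: 78364164096
Level 3: 13060694016
Level 4: 2176782336
Level 5: 362797056
Level 6: 60466176
Level 7: 10077696
Level 8: 1679616
Level 9: 279936
Level 10: 46656
Level 11: 7776
Level 12: 1296
Level 13: 216
Level 14: 36
Level 15: 6
Level 16: 1

The root is level 0 and the size-1 base case is level 16 (the tree spans levels 0 through 16, i.e. 17 levels counting the root), so the depth is the number of divisions: log_6(2821109907456) = 16

The recursion tree depth is log_6(2821109907456) = 16. At each level, the problem size is divided by 6, so it takes 16 divisions to reduce to a base case of size 1. The algorithm makes 5 recursive calls at each level.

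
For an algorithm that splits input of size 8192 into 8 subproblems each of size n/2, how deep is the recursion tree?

For divide and conquer with division factor 2:

Problem sizes at each level:
Level 0: 8192
Level 1: 4096
Level 2: 2048
Level 3: 1024
Level 4: 512
Level 5: 256
Level 6: 128
Level 7: 64
Level 8: 32
Level 9: 16
Level 10: 8
Level 11: 4
Level 12: 2
Level 13: 1

The root is level 0 and the size-1 base case is level 13 (the tree spans levels 0 through 13, i.e. 14 levels counting the root), so the depth is the number of divisions: log_2(8192) = 13

The recursion tree depth is log_2(8192) = 13. At each level, the problem size is divided by 2, so it takes 13 divisions to reduce to a base case of size 1. The algorithm makes 8 recursive calls at each level.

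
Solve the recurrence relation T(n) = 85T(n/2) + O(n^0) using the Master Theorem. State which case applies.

Master Theorem for T(n) = 85T(n/2) + O(n^0):

a = 85, b = 2, c = 0
log_b(a) = log_2(85) = 6.4094

Case 1: c = 0 < log_2(85) = 6.4094
T(n) = O(n^(log_2 85))

For T(n) = 85T(n/2) + O(n^0): log_2(85) = 6.4094. This is Case 1 of the Master Theorem (c < log_b(a), work dominated by leaves), giving O(n^(log_2 85)).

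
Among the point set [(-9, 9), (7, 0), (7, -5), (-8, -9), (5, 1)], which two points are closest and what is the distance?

Computing all pairwise distances among 5 points:

d((-9, 9), (7, 0)) = 18.3576
d((-9, 9), (7, -5)) = 21.2603
d((-9, 9), (-8, -9)) = 18.0278
d((-9, 9), (5, 1)) = 16.1245
d((7, 0), (7, -5)) = 5.0
d((7, 0), (-8, -9)) = 17.4929
d((7, 0), (5, 1)) = 2.2361 <-- minimum
d((7, -5), (-8, -9)) = 15.5242
d((7, -5), (5, 1)) = 6.3246
d((-8, -9), (5, 1)) = 16.4012

Closest pair: (7, 0) and (5, 1) with distance 2.2361

The closest pair is (7, 0) and (5, 1) with Euclidean distance 2.2361. For 5 points, brute-force pairwise comparison is shown above. For large n, the divide-and-conquer algorithm (sort by x, recurse on halves, check the dividing strip) achieves O(n log n).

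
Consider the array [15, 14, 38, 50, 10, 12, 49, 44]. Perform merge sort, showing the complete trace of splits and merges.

Merge sort trace:

Split: [15, 14, 38, 50, 10, 12, 49, 44] -> [15, 14, 38, 50] and [10, 12, 49, 44]
  Split: [15, 14, 38, 50] -> [15, 14] and [38, 50]
    Split: [15, 14] -> [15] and [14]
    Merge: [15] + [14] -> [14, 15]
    Split: [38, 50] -> [38] and [50]
    Merge: [38] + [50] -> [38, 50]
  Merge: [14, 15] + [38, 50] -> [14, 15, 38, 50]
  Split: [10, 12, 49, 44] -> [10, 12] and [49, 44]
    Split: [10, 12] -> [10] and [12]
    Merge: [10] + [12] -> [10, 12]
    Split: [49, 44] -> [49] and [44]
    Merge: [49] + [44] -> [44, 49]
  Merge: [10, 12] + [44, 49] -> [10, 12, 44, 49]
Merge: [14, 15, 38, 50] + [10, 12, 44, 49] -> [10, 12, 14, 15, 38, 44, 49, 50]

Final sorted array: [10, 12, 14, 15, 38, 44, 49, 50]

The merge sort proceeds by recursively splitting the array and merging sorted halves.
After all merges, the sorted array is [10, 12, 14, 15, 38, 44, 49, 50].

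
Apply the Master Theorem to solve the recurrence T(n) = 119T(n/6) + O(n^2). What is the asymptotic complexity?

Master Theorem for T(n) = 119T(n/6) + O(n^2):

a = 119, b = 6, c = 2
log_b(a) = log_6(119) = 2.6673

Case 1: c = 2 < log_6(119) = 2.6673
T(n) = O(n^(log_6 119))

For T(n) = 119T(n/6) + O(n^2): log_6(119) = 2.6673. This is Case 1 of the Master Theorem (c < log_b(a), work dominated by leaves), giving O(n^(log_6 119)).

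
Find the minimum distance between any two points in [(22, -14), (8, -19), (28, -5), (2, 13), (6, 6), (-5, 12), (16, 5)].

Computing all pairwise distances among 7 points:

d((22, -14), (8, -19)) = 14.8661
d((22, -14), (28, -5)) = 10.8167
d((22, -14), (2, 13)) = 33.6006
d((22, -14), (6, 6)) = 25.6125
d((22, -14), (-5, 12)) = 37.4833
d((22, -14), (16, 5)) = 19.9249
d((8, -19), (28, -5)) = 24.4131
d((8, -19), (2, 13)) = 32.5576
d((8, -19), (6, 6)) = 25.0799
d((8, -19), (-5, 12)) = 33.6155
d((8, -19), (16, 5)) = 25.2982
d((28, -5), (2, 13)) = 31.6228
d((28, -5), (6, 6)) = 24.5967
d((28, -5), (-5, 12)) = 37.1214
d((28, -5), (16, 5)) = 15.6205
d((2, 13), (6, 6)) = 8.0623
d((2, 13), (-5, 12)) = 7.0711 <-- minimum
d((2, 13), (16, 5)) = 16.1245
d((6, 6), (-5, 12)) = 12.53
d((6, 6), (16, 5)) = 10.0499
d((-5, 12), (16, 5)) = 22.1359

Closest pair: (2, 13) and (-5, 12) with distance 7.0711

The closest pair is (2, 13) and (-5, 12) with Euclidean distance 7.0711. For 7 points, brute-force pairwise comparison is shown above. For large n, the divide-and-conquer algorithm (sort by x, recurse on halves, check the dividing strip) achieves O(n log n).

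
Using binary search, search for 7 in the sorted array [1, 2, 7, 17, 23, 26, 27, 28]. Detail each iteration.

Binary search for 7 in [1, 2, 7, 17, 23, 26, 27, 28]:

lo=0, hi=7, mid=3, arr[mid]=17 -> 17 > 7, search left half
lo=0, hi=2, mid=1, arr[mid]=2 -> 2 < 7, search right half
lo=2, hi=2, mid=2, arr[mid]=7 -> Found target at index 2!

Binary search finds 7 at index 2 after 3 comparisons. The search repeatedly halves the search space by comparing with the middle element.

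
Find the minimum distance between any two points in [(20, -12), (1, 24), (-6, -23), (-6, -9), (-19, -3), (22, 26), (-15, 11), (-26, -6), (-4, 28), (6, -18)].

Computing all pairwise distances among 10 points:

d((20, -12), (1, 24)) = 40.7063
d((20, -12), (-6, -23)) = 28.2312
d((20, -12), (-6, -9)) = 26.1725
d((20, -12), (-19, -3)) = 40.025
d((20, -12), (22, 26)) = 38.0526
d((20, -12), (-15, 11)) = 41.8808
d((20, -12), (-26, -6)) = 46.3897
d((20, -12), (-4, 28)) = 46.6476
d((20, -12), (6, -18)) = 15.2315
d((1, 24), (-6, -23)) = 47.5184
d((1, 24), (-6, -9)) = 33.7343
d((1, 24), (-19, -3)) = 33.6006
d((1, 24), (22, 26)) = 21.095
d((1, 24), (-15, 11)) = 20.6155
d((1, 24), (-26, -6)) = 40.3609
d((1, 24), (-4, 28)) = 6.4031 <-- minimum
d((1, 24), (6, -18)) = 42.2966
d((-6, -23), (-6, -9)) = 14.0
d((-6, -23), (-19, -3)) = 23.8537
d((-6, -23), (22, 26)) = 56.4358
d((-6, -23), (-15, 11)) = 35.171
d((-6, -23), (-26, -6)) = 26.2488
d((-6, -23), (-4, 28)) = 51.0392
d((-6, -23), (6, -18)) = 13.0
d((-6, -9), (-19, -3)) = 14.3178
d((-6, -9), (22, 26)) = 44.8219
d((-6, -9), (-15, 11)) = 21.9317
d((-6, -9), (-26, -6)) = 20.2237
d((-6, -9), (-4, 28)) = 37.054
d((-6, -9), (6, -18)) = 15.0
d((-19, -3), (22, 26)) = 50.2195
d((-19, -3), (-15, 11)) = 14.5602
d((-19, -3), (-26, -6)) = 7.6158
d((-19, -3), (-4, 28)) = 34.4384
d((-19, -3), (6, -18)) = 29.1548
d((22, 26), (-15, 11)) = 39.9249
d((22, 26), (-26, -6)) = 57.6888
d((22, 26), (-4, 28)) = 26.0768
d((22, 26), (6, -18)) = 46.8188
d((-15, 11), (-26, -6)) = 20.2485
d((-15, 11), (-4, 28)) = 20.2485
d((-15, 11), (6, -18)) = 35.805
d((-26, -6), (-4, 28)) = 40.4969
d((-26, -6), (6, -18)) = 34.176
d((-4, 28), (6, -18)) = 47.0744

Closest pair: (1, 24) and (-4, 28) with distance 6.4031

The closest pair is (1, 24) and (-4, 28) with Euclidean distance 6.4031. For 10 points, brute-force pairwise comparison is shown above. For large n, the divide-and-conquer algorithm (sort by x, recurse on halves, check the dividing strip) achieves O(n log n).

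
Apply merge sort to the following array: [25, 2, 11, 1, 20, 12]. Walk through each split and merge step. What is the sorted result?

Merge sort trace:

Split: [25, 2, 11, 1, 20, 12] -> [25, 2, 11] and [1, 20, 12]
  Split: [25, 2, 11] -> [25] and [2, 11]
    Split: [2, 11] -> [2] and [11]
    Merge: [2] + [11] -> [2, 11]
  Merge: [25] + [2, 11] -> [2, 11, 25]
  Split: [1, 20, 12] -> [1] and [20, 12]
    Split: [20, 12] -> [20] and [12]
    Merge: [20] + [12] -> [12, 20]
  Merge: [1] + [12, 20] -> [1, 12, 20]
Merge: [2, 11, 25] + [1, 12, 20] -> [1, 2, 11, 12, 20, 25]

Final sorted array: [1, 2, 11, 12, 20, 25]

The merge sort proceeds by recursively splitting the array and merging sorted halves.
After all merges, the sorted array is [1, 2, 11, 12, 20, 25].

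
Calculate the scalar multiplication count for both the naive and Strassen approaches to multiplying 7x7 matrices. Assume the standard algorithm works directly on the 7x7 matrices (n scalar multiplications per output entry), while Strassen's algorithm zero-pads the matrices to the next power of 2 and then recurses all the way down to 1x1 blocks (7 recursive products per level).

Matrix multiplication for 7x7 matrices:

Strassen's algorithm requires power-of-2 dimensions. Pad 7x7 to 8x8 (next power of 2).

Standard algorithm: 7^3 = 343 multiplications
Strassen's algorithm: 7^(log2(8)) = 7^3 = 343 multiplications
Savings: 343 - 343 = 0 multiplications

Standard: 343 multiplications (7^3). Strassen: 343 multiplications (7^3, after padding to 8x8). Strassen reduces 8 recursive multiplications to 7 at each level.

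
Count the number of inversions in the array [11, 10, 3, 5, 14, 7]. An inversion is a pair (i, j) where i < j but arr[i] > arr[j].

Finding inversions in [11, 10, 3, 5, 14, 7]:

(0, 1): arr[0]=11 > arr[1]=10
(0, 2): arr[0]=11 > arr[2]=3
(0, 3): arr[0]=11 > arr[3]=5
(0, 5): arr[0]=11 > arr[5]=7
(1, 2): arr[1]=10 > arr[2]=3
(1, 3): arr[1]=10 > arr[3]=5
(1, 5): arr[1]=10 > arr[5]=7
(4, 5): arr[4]=14 > arr[5]=7

Total inversions: 8

The array has 8 inversion(s): (0,1), (0,2), (0,3), (0,5), (1,2), (1,3), (1,5), (4,5). Each pair (i,j) satisfies i < j and arr[i] > arr[j].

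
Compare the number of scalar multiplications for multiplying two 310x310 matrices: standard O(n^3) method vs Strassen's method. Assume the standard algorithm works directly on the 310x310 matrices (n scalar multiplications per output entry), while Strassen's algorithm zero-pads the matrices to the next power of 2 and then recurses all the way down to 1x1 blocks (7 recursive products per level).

Matrix multiplication for 310x310 matrices:

Strassen's algorithm requires power-of-2 dimensions. Pad 310x310 to 512x512 (next power of 2).

Standard algorithm: 310^3 = 29791000 multiplications
Strassen's algorithm: 7^(log2(512)) = 7^9 = 40353607 multiplications
Difference: 29791000 - 40353607 = -10562607 (Strassen uses MORE here due to padding overhead — for small or just-over-power-of-2 n, padding can outweigh the per-level savings)

Standard: 29791000 multiplications (310^3). Strassen: 40353607 multiplications (7^9, after padding to 512x512). Strassen reduces 8 recursive multiplications to 7 at each level.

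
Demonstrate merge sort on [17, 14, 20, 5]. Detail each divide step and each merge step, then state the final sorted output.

Merge sort trace:

Split: [17, 14, 20, 5] -> [17, 14] and [20, 5]
  Split: [17, 14] -> [17] and [14]
  Merge: [17] + [14] -> [14, 17]
  Split: [20, 5] -> [20] and [5]
  Merge: [20] + [5] -> [5, 20]
Merge: [14, 17] + [5, 20] -> [5, 14, 17, 20]

Final sorted array: [5, 14, 17, 20]

The merge sort proceeds by recursively splitting the array and merging sorted halves.
After all merges, the sorted array is [5, 14, 17, 20].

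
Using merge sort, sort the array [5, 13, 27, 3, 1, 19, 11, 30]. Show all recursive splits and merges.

Merge sort trace:

Split: [5, 13, 27, 3, 1, 19, 11, 30] -> [5, 13, 27, 3] and [1, 19, 11, 30]
  Split: [5, 13, 27, 3] -> [5, 13] and [27, 3]
    Split: [5, 13] -> [5] and [13]
    Merge: [5] + [13] -> [5, 13]
    Split: [27, 3] -> [27] and [3]
    Merge: [27] + [3] -> [3, 27]
  Merge: [5, 13] + [3, 27] -> [3, 5, 13, 27]
  Split: [1, 19, 11, 30] -> [1, 19] and [11, 30]
    Split: [1, 19] -> [1] and [19]
    Merge: [1] + [19] -> [1, 19]
    Split: [11, 30] -> [11] and [30]
    Merge: [11] + [30] -> [11, 30]
  Merge: [1, 19] + [11, 30] -> [1, 11, 19, 30]
Merge: [3, 5, 13, 27] + [1, 11, 19, 30] -> [1, 3, 5, 11, 13, 19, 27, 30]

Final sorted array: [1, 3, 5, 11, 13, 19, 27, 30]

The merge sort proceeds by recursively splitting the array and merging sorted halves.
After all merges, the sorted array is [1, 3, 5, 11, 13, 19, 27, 30].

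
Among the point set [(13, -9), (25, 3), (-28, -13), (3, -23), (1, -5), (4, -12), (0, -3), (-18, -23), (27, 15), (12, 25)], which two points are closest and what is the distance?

Computing all pairwise distances among 10 points:

d((13, -9), (25, 3)) = 16.9706
d((13, -9), (-28, -13)) = 41.1947
d((13, -9), (3, -23)) = 17.2047
d((13, -9), (1, -5)) = 12.6491
d((13, -9), (4, -12)) = 9.4868
d((13, -9), (0, -3)) = 14.3178
d((13, -9), (-18, -23)) = 34.0147
d((13, -9), (27, 15)) = 27.7849
d((13, -9), (12, 25)) = 34.0147
d((25, 3), (-28, -13)) = 55.3624
d((25, 3), (3, -23)) = 34.0588
d((25, 3), (1, -5)) = 25.2982
d((25, 3), (4, -12)) = 25.807
d((25, 3), (0, -3)) = 25.7099
d((25, 3), (-18, -23)) = 50.2494
d((25, 3), (27, 15)) = 12.1655
d((25, 3), (12, 25)) = 25.5539
d((-28, -13), (3, -23)) = 32.573
d((-28, -13), (1, -5)) = 30.0832
d((-28, -13), (4, -12)) = 32.0156
d((-28, -13), (0, -3)) = 29.7321
d((-28, -13), (-18, -23)) = 14.1421
d((-28, -13), (27, 15)) = 61.7171
d((-28, -13), (12, 25)) = 55.1725
d((3, -23), (1, -5)) = 18.1108
d((3, -23), (4, -12)) = 11.0454
d((3, -23), (0, -3)) = 20.2237
d((3, -23), (-18, -23)) = 21.0
d((3, -23), (27, 15)) = 44.9444
d((3, -23), (12, 25)) = 48.8365
d((1, -5), (4, -12)) = 7.6158
d((1, -5), (0, -3)) = 2.2361 <-- minimum
d((1, -5), (-18, -23)) = 26.1725
d((1, -5), (27, 15)) = 32.8024
d((1, -5), (12, 25)) = 31.9531
d((4, -12), (0, -3)) = 9.8489
d((4, -12), (-18, -23)) = 24.5967
d((4, -12), (27, 15)) = 35.4683
d((4, -12), (12, 25)) = 37.855
d((0, -3), (-18, -23)) = 26.9072
d((0, -3), (27, 15)) = 32.45
d((0, -3), (12, 25)) = 30.4631
d((-18, -23), (27, 15)) = 58.8982
d((-18, -23), (12, 25)) = 56.6039
d((27, 15), (12, 25)) = 18.0278

Closest pair: (1, -5) and (0, -3) with distance 2.2361

The closest pair is (1, -5) and (0, -3) with Euclidean distance 2.2361. For 10 points, brute-force pairwise comparison is shown above. For large n, the divide-and-conquer algorithm (sort by x, recurse on halves, check the dividing strip) achieves O(n log n).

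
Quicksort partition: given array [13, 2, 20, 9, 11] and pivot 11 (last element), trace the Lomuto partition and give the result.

Lomuto partition with pivot = 11:

Initial array: [13, 2, 20, 9, 11]

arr[0]=13 > 11: no swap
arr[1]=2 <= 11: swap with position 0, array becomes [2, 13, 20, 9, 11]
arr[2]=20 > 11: no swap
arr[3]=9 <= 11: swap with position 1, array becomes [2, 9, 20, 13, 11]

Place pivot at position 2: [2, 9, 11, 13, 20]
Pivot position: 2

After partitioning with pivot 11, the array becomes [2, 9, 11, 13, 20]. The pivot is placed at index 2. All elements to the left of the pivot are <= 11, and all elements to the right are > 11.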